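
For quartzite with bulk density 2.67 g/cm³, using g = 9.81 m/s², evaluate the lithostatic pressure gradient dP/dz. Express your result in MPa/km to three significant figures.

dP/dz = ρg = 2670 kg/m³ × 9.81 m/s² = 26193 Pa/m
= 26193 Pa/m × (1 MPa/km / 1000.0 Pa/m) = 26.193 MPa/km

26.2 MPa/km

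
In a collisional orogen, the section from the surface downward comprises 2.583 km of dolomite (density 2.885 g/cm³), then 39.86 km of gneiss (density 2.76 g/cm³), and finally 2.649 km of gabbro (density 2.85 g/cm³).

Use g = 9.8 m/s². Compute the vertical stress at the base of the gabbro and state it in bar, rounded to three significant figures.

dolomite: 2885 kg/m³ × 9.8 m/s² × 2583 m = 7.303×10^7 Pa = 730.3 bar
gneiss: 2760 kg/m³ × 9.8 m/s² × 39860 m = 1.078×10^9 Pa = 10781 bar
gabbro: 2850 kg/m³ × 9.8 m/s² × 2649 m = 7.399×10^7 Pa = 739.9 bar
Total = 730.3 + 10781 + 739.9 = 12251 bar

12300 bar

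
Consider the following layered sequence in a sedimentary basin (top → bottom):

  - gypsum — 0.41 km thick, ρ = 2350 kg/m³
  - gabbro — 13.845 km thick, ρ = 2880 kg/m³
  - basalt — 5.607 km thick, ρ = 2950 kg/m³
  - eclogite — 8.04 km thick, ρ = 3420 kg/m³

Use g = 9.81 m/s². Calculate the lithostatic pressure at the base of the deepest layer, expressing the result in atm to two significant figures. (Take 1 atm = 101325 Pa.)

gypsum: 2350 kg/m³ × 9.81 m/s² × 410 m = 9.452×10^6 Pa = 93.28 atm
gabbro: 2880 kg/m³ × 9.81 m/s² × 13845 m = 3.912×10^8 Pa = 3860 atm
basalt: 2950 kg/m³ × 9.81 m/s² × 5607 m = 1.623×10^8 Pa = 1601 atm
eclogite: 3420 kg/m³ × 9.81 m/s² × 8040 m = 2.697×10^8 Pa = 2662 atm
Total = 93.28 + 3860 + 1601 + 2662 = 8217.3 atm

8200 atm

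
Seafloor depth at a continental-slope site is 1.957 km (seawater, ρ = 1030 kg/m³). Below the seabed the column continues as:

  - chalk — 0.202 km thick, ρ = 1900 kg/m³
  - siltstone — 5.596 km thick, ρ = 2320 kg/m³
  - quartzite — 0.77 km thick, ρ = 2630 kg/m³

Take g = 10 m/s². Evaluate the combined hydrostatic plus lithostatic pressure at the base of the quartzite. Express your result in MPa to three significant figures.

174 MPa

seawater: 1030 kg/m³ × 10 m/s² × 1957 m = 2.016×10^7 Pa = 20.16 MPa
chalk: 1900 kg/m³ × 10 m/s² × 202 m = 3.838×10^6 Pa = 3.838 MPa
siltstone: 2320 kg/m³ × 10 m/s² × 5596 m = 1.298×10^8 Pa = 129.8 MPa
quartzite: 2630 kg/m³ × 10 m/s² × 770 m = 2.025×10^7 Pa = 20.25 MPa
Total = 20.16 + 3.838 + 129.8 + 20.25 = 174.07 MPa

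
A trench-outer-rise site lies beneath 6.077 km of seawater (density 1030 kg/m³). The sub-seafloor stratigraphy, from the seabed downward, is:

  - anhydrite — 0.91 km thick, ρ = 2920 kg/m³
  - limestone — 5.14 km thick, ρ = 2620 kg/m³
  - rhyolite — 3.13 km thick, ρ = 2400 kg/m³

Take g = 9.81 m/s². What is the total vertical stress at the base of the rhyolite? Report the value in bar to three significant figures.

2930 bar

seawater: 1030 kg/m³ × 9.81 m/s² × 6077 m = 6.140×10^7 Pa = 614.0 bar
anhydrite: 2920 kg/m³ × 9.81 m/s² × 910 m = 2.607×10^7 Pa = 260.7 bar
limestone: 2620 kg/m³ × 9.81 m/s² × 5140 m = 1.321×10^8 Pa = 1321 bar
rhyolite: 2400 kg/m³ × 9.81 m/s² × 3130 m = 7.369×10^7 Pa = 736.9 bar
Total = 614.0 + 260.7 + 1321 + 736.9 = 2932.7 bar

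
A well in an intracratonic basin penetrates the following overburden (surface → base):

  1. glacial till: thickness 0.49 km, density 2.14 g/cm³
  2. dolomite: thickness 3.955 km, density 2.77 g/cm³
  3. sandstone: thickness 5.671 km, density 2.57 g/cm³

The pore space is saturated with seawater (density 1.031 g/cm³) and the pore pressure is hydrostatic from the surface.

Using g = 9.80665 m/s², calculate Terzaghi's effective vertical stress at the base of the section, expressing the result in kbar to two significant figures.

Overburden (lithostatic) stress σ_v:
glacial till: 2140 kg/m³ × 9.80665 m/s² × 490 m = 1.028×10^7 Pa = 10.28 MPa
dolomite: 2770 kg/m³ × 9.80665 m/s² × 3955 m = 1.074×10^8 Pa = 107.4 MPa
sandstone: 2570 kg/m³ × 9.80665 m/s² × 5671 m = 1.429×10^8 Pa = 142.9 MPa
Total = 10.28 + 107.4 + 142.9 = 260.65 MPa
Pore pressure P_p = 1031 kg/m³ × 9.80665 m/s² × 10116 m = 1.023×10^8 Pa = 102.3 MPa
Effective stress σ' = σ_v − P_p = 260.6 − 102.3 = 158.37 MPa = 1.5837 kbar

1.6 kbar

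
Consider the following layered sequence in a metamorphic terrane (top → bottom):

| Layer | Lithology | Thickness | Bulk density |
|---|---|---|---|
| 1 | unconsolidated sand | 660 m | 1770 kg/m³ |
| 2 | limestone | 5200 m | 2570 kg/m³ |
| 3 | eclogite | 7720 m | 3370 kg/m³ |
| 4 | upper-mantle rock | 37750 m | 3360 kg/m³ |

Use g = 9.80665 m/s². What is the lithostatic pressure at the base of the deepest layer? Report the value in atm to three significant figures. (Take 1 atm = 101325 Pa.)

unconsolidated sand: 1770 kg/m³ × 9.80665 m/s² × 660 m = 1.146×10^7 Pa = 113.1 atm
limestone: 2570 kg/m³ × 9.80665 m/s² × 5200 m = 1.311×10^8 Pa = 1293 atm
eclogite: 3370 kg/m³ × 9.80665 m/s² × 7720 m = 2.551×10^8 Pa = 2518 atm
upper-mantle rock: 3360 kg/m³ × 9.80665 m/s² × 37750 m = 1.244×10^9 Pa = 12276 atm
Total = 113.1 + 1293 + 2518 + 12276 = 16201 atm

16200 atm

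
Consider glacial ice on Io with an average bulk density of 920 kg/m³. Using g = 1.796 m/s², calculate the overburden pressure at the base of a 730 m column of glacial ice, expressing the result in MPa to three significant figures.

glacial ice: 920 kg/m³ × 1.796 m/s² × 730 m = 1.206×10^6 Pa = 1.206 MPa

1.21 MPa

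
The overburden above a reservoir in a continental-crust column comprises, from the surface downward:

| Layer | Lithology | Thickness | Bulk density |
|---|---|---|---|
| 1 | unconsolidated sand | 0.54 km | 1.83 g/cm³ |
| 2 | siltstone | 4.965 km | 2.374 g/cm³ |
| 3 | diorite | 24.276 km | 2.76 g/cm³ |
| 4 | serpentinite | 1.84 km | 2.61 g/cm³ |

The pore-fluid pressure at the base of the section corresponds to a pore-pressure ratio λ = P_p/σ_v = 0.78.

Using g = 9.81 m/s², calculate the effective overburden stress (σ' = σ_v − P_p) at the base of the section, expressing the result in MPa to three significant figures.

183 MPa

Overburden (lithostatic) stress σ_v:
unconsolidated sand: 1830 kg/m³ × 9.81 m/s² × 540 m = 9.694×10^6 Pa = 9.694 MPa
siltstone: 2374 kg/m³ × 9.81 m/s² × 4965 m = 1.156×10^8 Pa = 115.6 MPa
diorite: 2760 kg/m³ × 9.81 m/s² × 24276 m = 6.573×10^8 Pa = 657.3 MPa
serpentinite: 2610 kg/m³ × 9.81 m/s² × 1840 m = 4.711×10^7 Pa = 47.11 MPa
Total = 9.694 + 115.6 + 657.3 + 47.11 = 829.72 MPa
Pore pressure P_p = λ·σ_v = 0.78 × 829.7 MPa = 647.2 MPa
Effective stress σ' = σ_v − P_p = 829.7 − 647.2 = 182.54 MPa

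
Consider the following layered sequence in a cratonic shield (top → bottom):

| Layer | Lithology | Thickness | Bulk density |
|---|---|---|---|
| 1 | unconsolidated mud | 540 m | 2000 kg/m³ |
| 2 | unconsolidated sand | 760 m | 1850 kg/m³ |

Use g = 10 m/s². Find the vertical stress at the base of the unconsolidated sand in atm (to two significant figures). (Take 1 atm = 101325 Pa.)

unconsolidated mud: 2000 kg/m³ × 10 m/s² × 540 m = 1.080×10^7 Pa = 106.6 atm
unconsolidated sand: 1850 kg/m³ × 10 m/s² × 760 m = 1.406×10^7 Pa = 138.8 atm
Total = 106.6 + 138.8 = 245.35 atm

250 atm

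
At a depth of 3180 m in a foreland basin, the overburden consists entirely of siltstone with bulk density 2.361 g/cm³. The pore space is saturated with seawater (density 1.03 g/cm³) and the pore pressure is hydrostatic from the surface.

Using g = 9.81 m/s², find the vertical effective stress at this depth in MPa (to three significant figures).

Overburden (lithostatic) stress σ_v:
siltstone: 2361 kg/m³ × 9.81 m/s² × 3180 m = 7.365×10^7 Pa = 73.65 MPa
Pore pressure P_p = 1030 kg/m³ × 9.81 m/s² × 3180 m = 3.213×10^7 Pa = 32.13 MPa
Effective stress σ' = σ_v − P_p = 73.65 − 32.13 = 41.522 MPa

41.5 MPa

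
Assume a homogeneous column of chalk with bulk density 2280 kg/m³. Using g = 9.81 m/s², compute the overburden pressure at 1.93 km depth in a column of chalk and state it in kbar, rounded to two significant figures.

chalk: 2280 kg/m³ × 9.81 m/s² × 1930 m = 4.317×10^7 Pa = 0.4317 kbar

0.43 kbar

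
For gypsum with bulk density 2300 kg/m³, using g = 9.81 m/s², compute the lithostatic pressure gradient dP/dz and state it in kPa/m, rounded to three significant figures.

dP/dz = ρg = 2300 kg/m³ × 9.81 m/s² = 22563 Pa/m
= 22563 Pa/m × (1 kPa/m / 1000.0 Pa/m) = 22.563 kPa/m

22.6 kPa/m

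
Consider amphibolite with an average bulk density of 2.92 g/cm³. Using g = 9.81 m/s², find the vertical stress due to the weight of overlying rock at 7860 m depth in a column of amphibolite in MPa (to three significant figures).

amphibolite: 2920 kg/m³ × 9.81 m/s² × 7860 m = 2.252×10^8 Pa = 225.2 MPa

225 MPa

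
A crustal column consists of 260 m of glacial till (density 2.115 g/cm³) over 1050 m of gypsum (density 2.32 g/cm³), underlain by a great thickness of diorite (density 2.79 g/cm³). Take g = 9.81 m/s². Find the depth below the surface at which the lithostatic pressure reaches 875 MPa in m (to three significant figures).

32200 m

Pressure at base of upper layers: 2115×9.81×260 + 2320×9.81×1050 = 2.929×10^7 Pa = 29.29 MPa
Remaining pressure to be supplied by diorite: 8.750×10^8 − 2.929×10^7 = 8.457×10^8 Pa
Additional depth in diorite = 8.457×10^8 Pa / (2790 kg/m³ × 9.81 m/s²) = 30899 m
Total depth = 1310 m + 30899 m = 32209 m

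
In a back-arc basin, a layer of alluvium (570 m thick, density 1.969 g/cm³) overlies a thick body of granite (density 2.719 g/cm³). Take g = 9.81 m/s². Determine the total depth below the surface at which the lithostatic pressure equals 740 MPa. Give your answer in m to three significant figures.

27900 m

Pressure at base of upper layers: 1969×9.81×570 = 1.101×10^7 Pa = 11.01 MPa
Remaining pressure to be supplied by granite: 7.400×10^8 − 1.101×10^7 = 7.290×10^8 Pa
Additional depth in granite = 7.290×10^8 Pa / (2719 kg/m³ × 9.81 m/s²) = 27330 m
Total depth = 570 m + 27330 m = 27900 m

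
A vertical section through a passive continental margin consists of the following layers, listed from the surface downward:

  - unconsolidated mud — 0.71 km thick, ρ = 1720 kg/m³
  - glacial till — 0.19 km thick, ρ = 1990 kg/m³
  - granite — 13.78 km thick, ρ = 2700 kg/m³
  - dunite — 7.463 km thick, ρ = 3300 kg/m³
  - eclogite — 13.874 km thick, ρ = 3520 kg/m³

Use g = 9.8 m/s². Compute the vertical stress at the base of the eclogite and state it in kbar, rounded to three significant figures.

11.0 kbar

unconsolidated mud: 1720 kg/m³ × 9.8 m/s² × 710 m = 1.197×10^7 Pa = 0.1197 kbar
glacial till: 1990 kg/m³ × 9.8 m/s² × 190 m = 3.705×10^6 Pa = 0.03705 kbar
granite: 2700 kg/m³ × 9.8 m/s² × 13780 m = 3.646×10^8 Pa = 3.646 kbar
dunite: 3300 kg/m³ × 9.8 m/s² × 7463 m = 2.414×10^8 Pa = 2.414 kbar
eclogite: 3520 kg/m³ × 9.8 m/s² × 13874 m = 4.786×10^8 Pa = 4.786 kbar
Total = 0.1197 + 0.03705 + 3.646 + 2.414 + 4.786 = 11.002 kbar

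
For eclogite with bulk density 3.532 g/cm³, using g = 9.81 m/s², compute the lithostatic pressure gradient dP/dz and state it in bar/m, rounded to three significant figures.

0.346 bar/m

dP/dz = ρg = 3532 kg/m³ × 9.81 m/s² = 34649 Pa/m
= 34649 Pa/m × (1 bar/m / 1.0000×10^5 Pa/m) = 0.34649 bar/m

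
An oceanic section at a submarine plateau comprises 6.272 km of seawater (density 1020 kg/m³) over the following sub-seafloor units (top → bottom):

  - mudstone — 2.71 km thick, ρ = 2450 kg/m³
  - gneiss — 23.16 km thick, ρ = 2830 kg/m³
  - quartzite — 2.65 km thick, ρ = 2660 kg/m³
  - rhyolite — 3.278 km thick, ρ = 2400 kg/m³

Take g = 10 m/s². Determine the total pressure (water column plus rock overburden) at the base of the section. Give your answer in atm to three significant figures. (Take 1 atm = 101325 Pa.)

9230 atm

seawater: 1020 kg/m³ × 10 m/s² × 6272 m = 6.397×10^7 Pa = 631.4 atm
mudstone: 2450 kg/m³ × 10 m/s² × 2710 m = 6.639×10^7 Pa = 655.3 atm
gneiss: 2830 kg/m³ × 10 m/s² × 23160 m = 6.554×10^8 Pa = 6469 atm
quartzite: 2660 kg/m³ × 10 m/s² × 2650 m = 7.049×10^7 Pa = 695.7 atm
rhyolite: 2400 kg/m³ × 10 m/s² × 3278 m = 7.867×10^7 Pa = 776.4 atm
Total = 631.4 + 655.3 + 6469 + 695.7 + 776.4 = 9227.3 atm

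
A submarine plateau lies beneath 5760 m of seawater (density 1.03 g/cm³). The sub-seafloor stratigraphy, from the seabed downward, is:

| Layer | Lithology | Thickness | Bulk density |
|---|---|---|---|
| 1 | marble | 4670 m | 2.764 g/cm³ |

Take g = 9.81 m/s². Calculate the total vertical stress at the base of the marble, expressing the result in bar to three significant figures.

1850 bar

seawater: 1030 kg/m³ × 9.81 m/s² × 5760 m = 5.820×10^7 Pa = 582.0 bar
marble: 2764 kg/m³ × 9.81 m/s² × 4670 m = 1.266×10^8 Pa = 1266 bar
Total = 582.0 + 1266 = 1848.3 bar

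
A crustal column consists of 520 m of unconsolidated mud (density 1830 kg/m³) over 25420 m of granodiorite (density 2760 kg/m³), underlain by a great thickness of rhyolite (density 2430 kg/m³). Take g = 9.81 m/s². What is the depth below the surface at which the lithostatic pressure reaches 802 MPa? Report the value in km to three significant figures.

Pressure at base of upper layers: 1830×9.81×520 + 2760×9.81×25420 = 6.976×10^8 Pa = 697.6 MPa
Remaining pressure to be supplied by rhyolite: 8.020×10^8 − 6.976×10^8 = 1.044×10^8 Pa
Additional depth in rhyolite = 1.044×10^8 Pa / (2430 kg/m³ × 9.81 m/s²) = 4379.6 m
Total depth = 25940 m + 4379.6 m = 30320 m
= 30.320 km

30.3 km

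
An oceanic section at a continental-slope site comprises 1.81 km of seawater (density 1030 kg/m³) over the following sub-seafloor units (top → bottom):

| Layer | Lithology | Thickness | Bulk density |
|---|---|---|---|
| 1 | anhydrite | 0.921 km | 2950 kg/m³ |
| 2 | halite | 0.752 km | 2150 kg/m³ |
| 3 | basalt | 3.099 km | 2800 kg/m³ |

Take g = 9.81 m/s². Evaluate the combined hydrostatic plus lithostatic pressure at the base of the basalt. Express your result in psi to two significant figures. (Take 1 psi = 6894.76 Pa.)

seawater: 1030 kg/m³ × 9.81 m/s² × 1810 m = 1.829×10^7 Pa = 2653 psi
anhydrite: 2950 kg/m³ × 9.81 m/s² × 921 m = 2.665×10^7 Pa = 3866 psi
halite: 2150 kg/m³ × 9.81 m/s² × 752 m = 1.586×10^7 Pa = 2300 psi
basalt: 2800 kg/m³ × 9.81 m/s² × 3099 m = 8.512×10^7 Pa = 12346 psi
Total = 2653 + 3866 + 2300 + 12346 = 21165 psi

21000 psi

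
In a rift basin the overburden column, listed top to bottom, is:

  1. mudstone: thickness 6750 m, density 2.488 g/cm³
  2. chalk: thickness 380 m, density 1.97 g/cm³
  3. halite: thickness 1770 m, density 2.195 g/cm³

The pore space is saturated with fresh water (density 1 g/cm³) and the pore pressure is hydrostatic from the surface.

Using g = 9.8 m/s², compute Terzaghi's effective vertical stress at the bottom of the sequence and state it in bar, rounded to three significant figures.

Overburden (lithostatic) stress σ_v:
mudstone: 2488 kg/m³ × 9.8 m/s² × 6750 m = 1.646×10^8 Pa = 164.6 MPa
chalk: 1970 kg/m³ × 9.8 m/s² × 380 m = 7.336×10^6 Pa = 7.336 MPa
halite: 2195 kg/m³ × 9.8 m/s² × 1770 m = 3.807×10^7 Pa = 38.07 MPa
Total = 164.6 + 7.336 + 38.07 = 209.99 MPa
Pore pressure P_p = 1000 kg/m³ × 9.8 m/s² × 8900 m = 8.722×10^7 Pa = 87.22 MPa
Effective stress σ' = σ_v − P_p = 210.0 − 87.22 = 122.77 MPa = 1227.7 bar

1230 bar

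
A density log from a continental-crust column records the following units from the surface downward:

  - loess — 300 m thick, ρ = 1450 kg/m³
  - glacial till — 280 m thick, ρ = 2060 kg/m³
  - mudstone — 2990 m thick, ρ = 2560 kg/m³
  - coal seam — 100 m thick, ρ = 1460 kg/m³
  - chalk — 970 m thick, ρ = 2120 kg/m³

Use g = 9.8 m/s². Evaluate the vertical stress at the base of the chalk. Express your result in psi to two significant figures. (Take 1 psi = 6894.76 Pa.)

loess: 1450 kg/m³ × 9.8 m/s² × 300 m = 4.263×10^6 Pa = 618.3 psi
glacial till: 2060 kg/m³ × 9.8 m/s² × 280 m = 5.653×10^6 Pa = 819.8 psi
mudstone: 2560 kg/m³ × 9.8 m/s² × 2990 m = 7.501×10^7 Pa = 10880 psi
coal seam: 1460 kg/m³ × 9.8 m/s² × 100 m = 1.431×10^6 Pa = 207.5 psi
chalk: 2120 kg/m³ × 9.8 m/s² × 970 m = 2.015×10^7 Pa = 2923 psi
Total = 618.3 + 819.8 + 10880 + 207.5 + 2923 = 15448 psi

15000 psi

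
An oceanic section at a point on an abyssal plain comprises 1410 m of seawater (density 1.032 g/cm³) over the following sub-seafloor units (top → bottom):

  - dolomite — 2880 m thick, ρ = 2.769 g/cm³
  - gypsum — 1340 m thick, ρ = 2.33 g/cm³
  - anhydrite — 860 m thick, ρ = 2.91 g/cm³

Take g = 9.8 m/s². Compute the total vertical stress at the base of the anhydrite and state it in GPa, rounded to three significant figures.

0.148 GPa

seawater: 1032 kg/m³ × 9.8 m/s² × 1410 m = 1.426×10^7 Pa = 0.01426 GPa
dolomite: 2769 kg/m³ × 9.8 m/s² × 2880 m = 7.815×10^7 Pa = 0.07815 GPa
gypsum: 2330 kg/m³ × 9.8 m/s² × 1340 m = 3.060×10^7 Pa = 0.03060 GPa
anhydrite: 2910 kg/m³ × 9.8 m/s² × 860 m = 2.453×10^7 Pa = 0.02453 GPa
Total = 0.01426 + 0.07815 + 0.03060 + 0.02453 = 0.14754 GPa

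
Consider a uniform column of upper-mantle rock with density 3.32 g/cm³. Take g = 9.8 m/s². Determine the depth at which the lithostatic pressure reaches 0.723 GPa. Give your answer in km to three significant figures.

22.2 km

h = P/(ρg) = 0.723 GPa / (3320 kg/m³ × 9.8 m/s²) = 7.230×10^8 Pa / 32536 Pa/m = 22222 m
= 22.222 km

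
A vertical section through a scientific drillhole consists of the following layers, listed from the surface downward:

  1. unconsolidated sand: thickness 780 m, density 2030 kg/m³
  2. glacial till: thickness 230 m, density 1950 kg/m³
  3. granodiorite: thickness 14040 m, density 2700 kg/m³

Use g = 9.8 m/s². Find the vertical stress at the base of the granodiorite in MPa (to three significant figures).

391 MPa

unconsolidated sand: 2030 kg/m³ × 9.8 m/s² × 780 m = 1.552×10^7 Pa = 15.52 MPa
glacial till: 1950 kg/m³ × 9.8 m/s² × 230 m = 4.395×10^6 Pa = 4.395 MPa
granodiorite: 2700 kg/m³ × 9.8 m/s² × 14040 m = 3.715×10^8 Pa = 371.5 MPa
Total = 15.52 + 4.395 + 371.5 = 391.41 MPa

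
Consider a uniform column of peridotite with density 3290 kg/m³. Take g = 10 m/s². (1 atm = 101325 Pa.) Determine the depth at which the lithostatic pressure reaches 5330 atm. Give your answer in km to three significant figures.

16.4 km

h = P/(ρg) = 5330 atm / (3290 kg/m³ × 10 m/s²) = 5.401×10^8 Pa / 32900 Pa/m = 16415 m
= 16.415 km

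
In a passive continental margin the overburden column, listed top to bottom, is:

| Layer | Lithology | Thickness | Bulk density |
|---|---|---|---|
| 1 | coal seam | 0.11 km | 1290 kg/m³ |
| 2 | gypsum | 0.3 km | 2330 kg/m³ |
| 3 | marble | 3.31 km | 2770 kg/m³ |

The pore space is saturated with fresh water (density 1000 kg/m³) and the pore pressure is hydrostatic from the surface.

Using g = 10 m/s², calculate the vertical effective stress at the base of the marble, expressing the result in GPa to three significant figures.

Overburden (lithostatic) stress σ_v:
coal seam: 1290 kg/m³ × 10 m/s² × 110 m = 1.419×10^6 Pa = 1.419 MPa
gypsum: 2330 kg/m³ × 10 m/s² × 300 m = 6.990×10^6 Pa = 6.990 MPa
marble: 2770 kg/m³ × 10 m/s² × 3310 m = 9.169×10^7 Pa = 91.69 MPa
Total = 1.419 + 6.990 + 91.69 = 100.10 MPa
Pore pressure P_p = 1000 kg/m³ × 10 m/s² × 3720 m = 3.720×10^7 Pa = 37.20 MPa
Effective stress σ' = σ_v − P_p = 100.1 − 37.20 = 62.896 MPa = 0.062896 GPa

0.0629 GPa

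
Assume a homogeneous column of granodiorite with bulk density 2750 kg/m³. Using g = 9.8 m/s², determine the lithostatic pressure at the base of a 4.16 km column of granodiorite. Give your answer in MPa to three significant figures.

granodiorite: 2750 kg/m³ × 9.8 m/s² × 4160 m = 1.121×10^8 Pa = 112.1 MPa

112 MPa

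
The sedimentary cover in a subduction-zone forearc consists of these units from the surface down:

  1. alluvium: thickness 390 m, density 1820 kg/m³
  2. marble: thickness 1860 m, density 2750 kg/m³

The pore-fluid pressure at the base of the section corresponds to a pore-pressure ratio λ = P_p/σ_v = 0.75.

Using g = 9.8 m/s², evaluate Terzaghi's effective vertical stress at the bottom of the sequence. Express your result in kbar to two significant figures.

Overburden (lithostatic) stress σ_v:
alluvium: 1820 kg/m³ × 9.8 m/s² × 390 m = 6.956×10^6 Pa = 6.956 MPa
marble: 2750 kg/m³ × 9.8 m/s² × 1860 m = 5.013×10^7 Pa = 50.13 MPa
Total = 6.956 + 50.13 = 57.083 MPa
Pore pressure P_p = λ·σ_v = 0.75 × 57.08 MPa = 42.81 MPa
Effective stress σ' = σ_v − P_p = 57.08 − 42.81 = 14.271 MPa = 0.14271 kbar

0.14 kbar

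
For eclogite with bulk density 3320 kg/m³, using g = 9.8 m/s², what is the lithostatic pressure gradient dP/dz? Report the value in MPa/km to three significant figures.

32.5 MPa/km

dP/dz = ρg = 3320 kg/m³ × 9.8 m/s² = 32536 Pa/m
= 32536 Pa/m × (1 MPa/km / 1000.0 Pa/m) = 32.536 MPa/km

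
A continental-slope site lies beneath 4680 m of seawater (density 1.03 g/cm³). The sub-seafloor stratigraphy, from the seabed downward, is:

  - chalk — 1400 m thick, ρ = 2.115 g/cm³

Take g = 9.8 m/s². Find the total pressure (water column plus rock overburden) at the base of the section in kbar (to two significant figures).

seawater: 1030 kg/m³ × 9.8 m/s² × 4680 m = 4.724×10^7 Pa = 0.4724 kbar
chalk: 2115 kg/m³ × 9.8 m/s² × 1400 m = 2.902×10^7 Pa = 0.2902 kbar
Total = 0.4724 + 0.2902 = 0.76258 kbar

0.76 kbar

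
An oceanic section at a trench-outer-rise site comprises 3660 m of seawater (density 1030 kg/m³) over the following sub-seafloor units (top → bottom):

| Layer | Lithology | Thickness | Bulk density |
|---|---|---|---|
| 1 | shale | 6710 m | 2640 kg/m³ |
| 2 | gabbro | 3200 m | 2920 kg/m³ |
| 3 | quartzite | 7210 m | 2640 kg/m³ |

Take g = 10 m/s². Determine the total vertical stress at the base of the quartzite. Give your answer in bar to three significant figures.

4990 bar

seawater: 1030 kg/m³ × 10 m/s² × 3660 m = 3.770×10^7 Pa = 377.0 bar
shale: 2640 kg/m³ × 10 m/s² × 6710 m = 1.771×10^8 Pa = 1771 bar
gabbro: 2920 kg/m³ × 10 m/s² × 3200 m = 9.344×10^7 Pa = 934.4 bar
quartzite: 2640 kg/m³ × 10 m/s² × 7210 m = 1.903×10^8 Pa = 1903 bar
Total = 377.0 + 1771 + 934.4 + 1903 = 4986.3 bar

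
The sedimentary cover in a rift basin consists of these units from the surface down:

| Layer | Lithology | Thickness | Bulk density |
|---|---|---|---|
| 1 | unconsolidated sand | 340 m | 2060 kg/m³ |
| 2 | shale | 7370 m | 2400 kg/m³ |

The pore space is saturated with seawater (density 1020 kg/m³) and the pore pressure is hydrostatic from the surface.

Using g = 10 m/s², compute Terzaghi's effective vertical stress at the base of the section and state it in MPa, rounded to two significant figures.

Overburden (lithostatic) stress σ_v:
unconsolidated sand: 2060 kg/m³ × 10 m/s² × 340 m = 7.004×10^6 Pa = 7.004 MPa
shale: 2400 kg/m³ × 10 m/s² × 7370 m = 1.769×10^8 Pa = 176.9 MPa
Total = 7.004 + 176.9 = 183.88 MPa
Pore pressure P_p = 1020 kg/m³ × 10 m/s² × 7710 m = 7.864×10^7 Pa = 78.64 MPa
Effective stress σ' = σ_v − P_p = 183.9 − 78.64 = 105.24 MPa

110 MPa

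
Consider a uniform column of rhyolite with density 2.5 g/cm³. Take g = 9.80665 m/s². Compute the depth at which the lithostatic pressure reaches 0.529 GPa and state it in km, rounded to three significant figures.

h = P/(ρg) = 0.529 GPa / (2500 kg/m³ × 9.80665 m/s²) = 5.290×10^8 Pa / 24517 Pa/m = 21577 m
= 21.577 km

21.6 km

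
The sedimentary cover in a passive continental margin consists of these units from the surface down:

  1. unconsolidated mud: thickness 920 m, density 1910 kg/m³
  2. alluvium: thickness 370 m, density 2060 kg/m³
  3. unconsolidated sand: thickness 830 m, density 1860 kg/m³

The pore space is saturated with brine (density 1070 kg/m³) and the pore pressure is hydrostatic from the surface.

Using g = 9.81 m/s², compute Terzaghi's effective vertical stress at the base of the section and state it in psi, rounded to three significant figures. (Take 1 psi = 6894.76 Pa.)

2550 psi

Overburden (lithostatic) stress σ_v:
unconsolidated mud: 1910 kg/m³ × 9.81 m/s² × 920 m = 1.724×10^7 Pa = 17.24 MPa
alluvium: 2060 kg/m³ × 9.81 m/s² × 370 m = 7.477×10^6 Pa = 7.477 MPa
unconsolidated sand: 1860 kg/m³ × 9.81 m/s² × 830 m = 1.514×10^7 Pa = 15.14 MPa
Total = 17.24 + 7.477 + 15.14 = 39.860 MPa
Pore pressure P_p = 1070 kg/m³ × 9.81 m/s² × 2120 m = 2.225×10^7 Pa = 22.25 MPa
Effective stress σ' = σ_v − P_p = 39.86 − 22.25 = 17.607 MPa = 2553.7 psi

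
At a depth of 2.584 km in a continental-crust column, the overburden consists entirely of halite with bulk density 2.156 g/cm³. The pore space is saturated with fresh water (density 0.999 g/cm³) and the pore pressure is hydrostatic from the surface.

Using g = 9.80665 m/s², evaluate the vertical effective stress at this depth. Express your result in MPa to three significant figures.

29.3 MPa

Overburden (lithostatic) stress σ_v:
halite: 2156 kg/m³ × 9.80665 m/s² × 2584 m = 5.463×10^7 Pa = 54.63 MPa
Pore pressure P_p = 999 kg/m³ × 9.80665 m/s² × 2584 m = 2.532×10^7 Pa = 25.32 MPa
Effective stress σ' = σ_v − P_p = 54.63 − 25.32 = 29.319 MPa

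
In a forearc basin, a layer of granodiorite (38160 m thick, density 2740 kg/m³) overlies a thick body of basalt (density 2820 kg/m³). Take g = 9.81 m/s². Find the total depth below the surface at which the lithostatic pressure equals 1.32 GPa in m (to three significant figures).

48800 m

Pressure at base of upper layers: 2740×9.81×38160 = 1.026×10^9 Pa = 1.026 GPa
Remaining pressure to be supplied by basalt: 1.320×10^9 − 1.026×10^9 = 2.943×10^8 Pa
Additional depth in basalt = 2.943×10^8 Pa / (2820 kg/m³ × 9.81 m/s²) = 10638 m
Total depth = 38160 m + 10638 m = 48798 m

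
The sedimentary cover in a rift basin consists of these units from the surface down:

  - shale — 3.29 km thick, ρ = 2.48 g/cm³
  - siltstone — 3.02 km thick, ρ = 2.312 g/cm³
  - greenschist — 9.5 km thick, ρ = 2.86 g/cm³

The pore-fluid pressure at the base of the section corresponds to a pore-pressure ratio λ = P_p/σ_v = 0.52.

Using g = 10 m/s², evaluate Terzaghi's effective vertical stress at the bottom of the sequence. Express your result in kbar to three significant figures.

2.03 kbar

Overburden (lithostatic) stress σ_v:
shale: 2480 kg/m³ × 10 m/s² × 3290 m = 8.159×10^7 Pa = 81.59 MPa
siltstone: 2312 kg/m³ × 10 m/s² × 3020 m = 6.982×10^7 Pa = 69.82 MPa
greenschist: 2860 kg/m³ × 10 m/s² × 9500 m = 2.717×10^8 Pa = 271.7 MPa
Total = 81.59 + 69.82 + 271.7 = 423.11 MPa
Pore pressure P_p = λ·σ_v = 0.52 × 423.1 MPa = 220.0 MPa
Effective stress σ' = σ_v − P_p = 423.1 − 220.0 = 203.09 MPa = 2.0309 kbar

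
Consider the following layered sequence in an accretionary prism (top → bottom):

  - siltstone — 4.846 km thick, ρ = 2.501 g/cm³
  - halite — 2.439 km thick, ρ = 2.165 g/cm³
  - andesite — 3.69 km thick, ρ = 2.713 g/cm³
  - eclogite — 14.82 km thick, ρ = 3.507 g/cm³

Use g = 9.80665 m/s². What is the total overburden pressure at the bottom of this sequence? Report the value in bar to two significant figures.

7800 bar

siltstone: 2501 kg/m³ × 9.80665 m/s² × 4846 m = 1.189×10^8 Pa = 1189 bar
halite: 2165 kg/m³ × 9.80665 m/s² × 2439 m = 5.178×10^7 Pa = 517.8 bar
andesite: 2713 kg/m³ × 9.80665 m/s² × 3690 m = 9.817×10^7 Pa = 981.7 bar
eclogite: 3507 kg/m³ × 9.80665 m/s² × 14820 m = 5.097×10^8 Pa = 5097 bar
Total = 1189 + 517.8 + 981.7 + 5097 = 7785.0 bar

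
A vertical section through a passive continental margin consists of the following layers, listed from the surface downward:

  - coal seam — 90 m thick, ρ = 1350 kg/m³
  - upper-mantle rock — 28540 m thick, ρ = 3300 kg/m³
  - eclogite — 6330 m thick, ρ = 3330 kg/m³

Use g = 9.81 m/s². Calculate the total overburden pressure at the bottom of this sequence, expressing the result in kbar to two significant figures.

11 kbar

coal seam: 1350 kg/m³ × 9.81 m/s² × 90 m = 1.192×10^6 Pa = 0.01192 kbar
upper-mantle rock: 3300 kg/m³ × 9.81 m/s² × 28540 m = 9.239×10^8 Pa = 9.239 kbar
eclogite: 3330 kg/m³ × 9.81 m/s² × 6330 m = 2.068×10^8 Pa = 2.068 kbar
Total = 0.01192 + 9.239 + 2.068 = 11.319 kbar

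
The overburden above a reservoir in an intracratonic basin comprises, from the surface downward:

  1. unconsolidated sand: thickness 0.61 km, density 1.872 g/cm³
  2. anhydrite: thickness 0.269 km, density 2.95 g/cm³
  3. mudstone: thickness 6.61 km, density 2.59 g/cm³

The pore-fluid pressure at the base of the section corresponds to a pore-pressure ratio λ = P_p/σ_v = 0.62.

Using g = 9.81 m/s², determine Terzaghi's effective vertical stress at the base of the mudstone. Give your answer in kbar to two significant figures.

0.71 kbar

Overburden (lithostatic) stress σ_v:
unconsolidated sand: 1872 kg/m³ × 9.81 m/s² × 610 m = 1.120×10^7 Pa = 11.20 MPa
anhydrite: 2950 kg/m³ × 9.81 m/s² × 269 m = 7.785×10^6 Pa = 7.785 MPa
mudstone: 2590 kg/m³ × 9.81 m/s² × 6610 m = 1.679×10^8 Pa = 167.9 MPa
Total = 11.20 + 7.785 + 167.9 = 186.93 MPa
Pore pressure P_p = λ·σ_v = 0.62 × 186.9 MPa = 115.9 MPa
Effective stress σ' = σ_v − P_p = 186.9 − 115.9 = 71.035 MPa = 0.71035 kbar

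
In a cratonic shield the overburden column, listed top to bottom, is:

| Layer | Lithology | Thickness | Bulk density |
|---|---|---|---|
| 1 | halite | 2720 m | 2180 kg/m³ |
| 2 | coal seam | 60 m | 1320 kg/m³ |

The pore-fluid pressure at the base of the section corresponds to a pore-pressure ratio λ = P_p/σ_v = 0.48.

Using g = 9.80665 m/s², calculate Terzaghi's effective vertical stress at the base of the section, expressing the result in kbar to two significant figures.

Overburden (lithostatic) stress σ_v:
halite: 2180 kg/m³ × 9.80665 m/s² × 2720 m = 5.815×10^7 Pa = 58.15 MPa
coal seam: 1320 kg/m³ × 9.80665 m/s² × 60 m = 7.767×10^5 Pa = 0.7767 MPa
Total = 58.15 + 0.7767 = 58.926 MPa
Pore pressure P_p = λ·σ_v = 0.48 × 58.93 MPa = 28.28 MPa
Effective stress σ' = σ_v − P_p = 58.93 − 28.28 = 30.642 MPa = 0.30642 kbar

0.31 kbar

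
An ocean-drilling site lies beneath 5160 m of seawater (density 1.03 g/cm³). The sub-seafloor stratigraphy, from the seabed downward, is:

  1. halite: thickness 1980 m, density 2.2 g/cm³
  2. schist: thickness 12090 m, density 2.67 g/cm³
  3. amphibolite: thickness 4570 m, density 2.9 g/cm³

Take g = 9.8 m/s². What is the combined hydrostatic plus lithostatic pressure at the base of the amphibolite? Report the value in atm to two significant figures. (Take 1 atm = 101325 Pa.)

5300 atm

seawater: 1030 kg/m³ × 9.8 m/s² × 5160 m = 5.209×10^7 Pa = 514.0 atm
halite: 2200 kg/m³ × 9.8 m/s² × 1980 m = 4.269×10^7 Pa = 421.3 atm
schist: 2670 kg/m³ × 9.8 m/s² × 12090 m = 3.163×10^8 Pa = 3122 atm
amphibolite: 2900 kg/m³ × 9.8 m/s² × 4570 m = 1.299×10^8 Pa = 1282 atm
Total = 514.0 + 421.3 + 3122 + 1282 = 5339.3 atm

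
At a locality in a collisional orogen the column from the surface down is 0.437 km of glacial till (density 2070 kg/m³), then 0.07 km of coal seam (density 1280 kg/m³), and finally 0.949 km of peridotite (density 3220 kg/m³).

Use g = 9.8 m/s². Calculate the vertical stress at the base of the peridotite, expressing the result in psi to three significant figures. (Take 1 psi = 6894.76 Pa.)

5760 psi

glacial till: 2070 kg/m³ × 9.8 m/s² × 437 m = 8.865×10^6 Pa = 1286 psi
coal seam: 1280 kg/m³ × 9.8 m/s² × 70 m = 8.781×10^5 Pa = 127.4 psi
peridotite: 3220 kg/m³ × 9.8 m/s² × 949 m = 2.995×10^7 Pa = 4343 psi
Total = 1286 + 127.4 + 4343 = 5756.5 psi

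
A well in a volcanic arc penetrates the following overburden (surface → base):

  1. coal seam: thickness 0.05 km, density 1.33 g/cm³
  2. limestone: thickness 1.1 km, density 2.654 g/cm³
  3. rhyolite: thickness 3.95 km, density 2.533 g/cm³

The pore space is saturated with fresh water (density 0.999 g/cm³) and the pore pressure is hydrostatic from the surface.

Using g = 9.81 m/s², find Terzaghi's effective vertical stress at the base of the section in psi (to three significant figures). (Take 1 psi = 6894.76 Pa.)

Overburden (lithostatic) stress σ_v:
coal seam: 1330 kg/m³ × 9.81 m/s² × 50 m = 6.524×10^5 Pa = 0.6524 MPa
limestone: 2654 kg/m³ × 9.81 m/s² × 1100 m = 2.864×10^7 Pa = 28.64 MPa
rhyolite: 2533 kg/m³ × 9.81 m/s² × 3950 m = 9.815×10^7 Pa = 98.15 MPa
Total = 0.6524 + 28.64 + 98.15 = 127.44 MPa
Pore pressure P_p = 999 kg/m³ × 9.81 m/s² × 5100 m = 4.998×10^7 Pa = 49.98 MPa
Effective stress σ' = σ_v − P_p = 127.4 − 49.98 = 77.463 MPa = 11235 psi

11200 psi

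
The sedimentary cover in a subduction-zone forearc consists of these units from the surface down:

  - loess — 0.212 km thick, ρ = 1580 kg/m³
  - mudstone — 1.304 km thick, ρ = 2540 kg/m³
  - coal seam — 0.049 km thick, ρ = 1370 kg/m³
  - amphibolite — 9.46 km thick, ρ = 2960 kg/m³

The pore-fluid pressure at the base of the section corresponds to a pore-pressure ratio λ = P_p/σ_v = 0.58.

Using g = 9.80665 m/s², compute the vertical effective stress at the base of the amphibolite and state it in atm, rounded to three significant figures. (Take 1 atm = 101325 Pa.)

1290 atm

Overburden (lithostatic) stress σ_v:
loess: 1580 kg/m³ × 9.80665 m/s² × 212 m = 3.285×10^6 Pa = 3.285 MPa
mudstone: 2540 kg/m³ × 9.80665 m/s² × 1304 m = 3.248×10^7 Pa = 32.48 MPa
coal seam: 1370 kg/m³ × 9.80665 m/s² × 49 m = 6.583×10^5 Pa = 0.6583 MPa
amphibolite: 2960 kg/m³ × 9.80665 m/s² × 9460 m = 2.746×10^8 Pa = 274.6 MPa
Total = 3.285 + 32.48 + 0.6583 + 274.6 = 311.03 MPa
Pore pressure P_p = λ·σ_v = 0.58 × 311.0 MPa = 180.4 MPa
Effective stress σ' = σ_v − P_p = 311.0 − 180.4 = 130.63 MPa = 1289.2 atm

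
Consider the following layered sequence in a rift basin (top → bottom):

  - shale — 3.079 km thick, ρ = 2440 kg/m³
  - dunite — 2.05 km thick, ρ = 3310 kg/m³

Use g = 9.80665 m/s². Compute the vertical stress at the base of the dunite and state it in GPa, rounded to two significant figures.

shale: 2440 kg/m³ × 9.80665 m/s² × 3079 m = 7.368×10^7 Pa = 0.07368 GPa
dunite: 3310 kg/m³ × 9.80665 m/s² × 2050 m = 6.654×10^7 Pa = 0.06654 GPa
Total = 0.07368 + 0.06654 = 0.14022 GPa

0.14 GPa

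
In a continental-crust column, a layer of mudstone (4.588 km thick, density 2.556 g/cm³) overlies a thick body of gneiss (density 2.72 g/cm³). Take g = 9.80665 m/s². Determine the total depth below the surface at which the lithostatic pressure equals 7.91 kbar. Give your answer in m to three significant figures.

29900 m

Pressure at base of upper layers: 2556×9.80665×4588 = 1.150×10^8 Pa = 1.150 kbar
Remaining pressure to be supplied by gneiss: 7.910×10^8 − 1.150×10^8 = 6.760×10^8 Pa
Additional depth in gneiss = 6.760×10^8 Pa / (2720 kg/m³ × 9.80665 m/s²) = 25343 m
Total depth = 4588 m + 25343 m = 29931 m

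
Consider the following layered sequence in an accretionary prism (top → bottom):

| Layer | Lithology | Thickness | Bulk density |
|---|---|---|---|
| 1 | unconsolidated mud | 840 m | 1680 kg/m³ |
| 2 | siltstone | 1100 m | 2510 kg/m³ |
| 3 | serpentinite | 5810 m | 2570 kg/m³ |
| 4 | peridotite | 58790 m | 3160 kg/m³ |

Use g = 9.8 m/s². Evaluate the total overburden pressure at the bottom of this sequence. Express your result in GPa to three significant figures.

2.01 GPa

unconsolidated mud: 1680 kg/m³ × 9.8 m/s² × 840 m = 1.383×10^7 Pa = 0.01383 GPa
siltstone: 2510 kg/m³ × 9.8 m/s² × 1100 m = 2.706×10^7 Pa = 0.02706 GPa
serpentinite: 2570 kg/m³ × 9.8 m/s² × 5810 m = 1.463×10^8 Pa = 0.1463 GPa
peridotite: 3160 kg/m³ × 9.8 m/s² × 58790 m = 1.821×10^9 Pa = 1.821 GPa
Total = 0.01383 + 0.02706 + 0.1463 + 1.821 = 2.0078 GPa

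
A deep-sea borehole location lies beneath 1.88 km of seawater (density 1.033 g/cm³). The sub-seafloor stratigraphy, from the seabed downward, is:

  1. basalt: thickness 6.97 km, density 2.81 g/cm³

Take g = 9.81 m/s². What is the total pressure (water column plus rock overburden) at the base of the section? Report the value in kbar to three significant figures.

2.11 kbar

seawater: 1033 kg/m³ × 9.81 m/s² × 1880 m = 1.905×10^7 Pa = 0.1905 kbar
basalt: 2810 kg/m³ × 9.81 m/s² × 6970 m = 1.921×10^8 Pa = 1.921 kbar
Total = 0.1905 + 1.921 = 2.1119 kbar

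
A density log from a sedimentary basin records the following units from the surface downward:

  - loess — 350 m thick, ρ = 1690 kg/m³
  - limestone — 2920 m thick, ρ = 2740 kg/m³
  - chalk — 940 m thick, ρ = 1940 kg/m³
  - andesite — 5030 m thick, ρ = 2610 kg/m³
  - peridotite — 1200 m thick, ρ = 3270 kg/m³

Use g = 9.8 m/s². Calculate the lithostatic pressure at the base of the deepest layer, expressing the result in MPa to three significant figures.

269 MPa

loess: 1690 kg/m³ × 9.8 m/s² × 350 m = 5.797×10^6 Pa = 5.797 MPa
limestone: 2740 kg/m³ × 9.8 m/s² × 2920 m = 7.841×10^7 Pa = 78.41 MPa
chalk: 1940 kg/m³ × 9.8 m/s² × 940 m = 1.787×10^7 Pa = 17.87 MPa
andesite: 2610 kg/m³ × 9.8 m/s² × 5030 m = 1.287×10^8 Pa = 128.7 MPa
peridotite: 3270 kg/m³ × 9.8 m/s² × 1200 m = 3.846×10^7 Pa = 38.46 MPa
Total = 5.797 + 78.41 + 17.87 + 128.7 + 38.46 = 269.19 MPa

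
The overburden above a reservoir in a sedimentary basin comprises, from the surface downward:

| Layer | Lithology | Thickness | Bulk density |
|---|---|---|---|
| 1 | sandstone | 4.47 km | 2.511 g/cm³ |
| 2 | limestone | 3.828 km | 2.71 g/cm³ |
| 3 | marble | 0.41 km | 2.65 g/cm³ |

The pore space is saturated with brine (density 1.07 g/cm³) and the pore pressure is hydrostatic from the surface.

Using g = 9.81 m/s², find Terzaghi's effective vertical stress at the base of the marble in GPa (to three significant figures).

0.131 GPa

Overburden (lithostatic) stress σ_v:
sandstone: 2511 kg/m³ × 9.81 m/s² × 4470 m = 1.101×10^8 Pa = 110.1 MPa
limestone: 2710 kg/m³ × 9.81 m/s² × 3828 m = 1.018×10^8 Pa = 101.8 MPa
marble: 2650 kg/m³ × 9.81 m/s² × 410 m = 1.066×10^7 Pa = 10.66 MPa
Total = 110.1 + 101.8 + 10.66 = 222.54 MPa
Pore pressure P_p = 1070 kg/m³ × 9.81 m/s² × 8708 m = 9.141×10^7 Pa = 91.41 MPa
Effective stress σ' = σ_v − P_p = 222.5 − 91.41 = 131.13 MPa = 0.13113 GPa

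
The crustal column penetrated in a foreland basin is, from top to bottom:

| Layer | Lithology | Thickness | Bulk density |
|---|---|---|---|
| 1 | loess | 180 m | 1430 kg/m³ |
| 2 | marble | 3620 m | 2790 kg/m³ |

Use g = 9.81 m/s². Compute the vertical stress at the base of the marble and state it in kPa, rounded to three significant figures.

102000 kPa

loess: 1430 kg/m³ × 9.81 m/s² × 180 m = 2.525×10^6 Pa = 2525 kPa
marble: 2790 kg/m³ × 9.81 m/s² × 3620 m = 9.908×10^7 Pa = 99079 kPa
Total = 2525 + 99079 = 1.0160×10^5 kPa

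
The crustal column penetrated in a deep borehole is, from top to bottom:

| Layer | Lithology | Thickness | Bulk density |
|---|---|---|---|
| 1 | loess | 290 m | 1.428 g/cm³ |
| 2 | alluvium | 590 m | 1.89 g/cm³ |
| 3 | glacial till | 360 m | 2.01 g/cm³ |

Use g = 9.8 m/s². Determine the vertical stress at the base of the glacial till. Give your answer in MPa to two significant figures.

22 MPa

loess: 1428 kg/m³ × 9.8 m/s² × 290 m = 4.058×10^6 Pa = 4.058 MPa
alluvium: 1890 kg/m³ × 9.8 m/s² × 590 m = 1.093×10^7 Pa = 10.93 MPa
glacial till: 2010 kg/m³ × 9.8 m/s² × 360 m = 7.091×10^6 Pa = 7.091 MPa
Total = 4.058 + 10.93 + 7.091 = 22.078 MPa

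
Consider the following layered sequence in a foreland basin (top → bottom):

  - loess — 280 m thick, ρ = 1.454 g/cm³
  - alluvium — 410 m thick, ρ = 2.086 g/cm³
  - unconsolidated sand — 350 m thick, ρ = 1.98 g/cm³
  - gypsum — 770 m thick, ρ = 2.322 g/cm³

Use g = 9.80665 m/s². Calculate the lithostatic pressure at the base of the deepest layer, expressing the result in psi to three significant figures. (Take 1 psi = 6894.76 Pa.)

5320 psi

loess: 1454 kg/m³ × 9.80665 m/s² × 280 m = 3.992×10^6 Pa = 579.1 psi
alluvium: 2086 kg/m³ × 9.80665 m/s² × 410 m = 8.387×10^6 Pa = 1216 psi
unconsolidated sand: 1980 kg/m³ × 9.80665 m/s² × 350 m = 6.796×10^6 Pa = 985.7 psi
gypsum: 2322 kg/m³ × 9.80665 m/s² × 770 m = 1.753×10^7 Pa = 2543 psi
Total = 579.1 + 1216 + 985.7 + 2543 = 5324.3 psi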